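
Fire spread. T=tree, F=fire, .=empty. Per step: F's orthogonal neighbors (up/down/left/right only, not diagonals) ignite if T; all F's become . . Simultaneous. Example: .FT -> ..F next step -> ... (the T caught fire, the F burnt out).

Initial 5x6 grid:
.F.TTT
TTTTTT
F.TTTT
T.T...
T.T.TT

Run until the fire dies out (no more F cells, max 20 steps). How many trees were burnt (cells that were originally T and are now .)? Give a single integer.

Step 1: +3 fires, +2 burnt (F count now 3)
Step 2: +2 fires, +3 burnt (F count now 2)
Step 3: +2 fires, +2 burnt (F count now 2)
Step 4: +4 fires, +2 burnt (F count now 4)
Step 5: +4 fires, +4 burnt (F count now 4)
Step 6: +2 fires, +4 burnt (F count now 2)
Step 7: +0 fires, +2 burnt (F count now 0)
Fire out after step 7
Initially T: 19, now '.': 28
Total burnt (originally-T cells now '.'): 17

Answer: 17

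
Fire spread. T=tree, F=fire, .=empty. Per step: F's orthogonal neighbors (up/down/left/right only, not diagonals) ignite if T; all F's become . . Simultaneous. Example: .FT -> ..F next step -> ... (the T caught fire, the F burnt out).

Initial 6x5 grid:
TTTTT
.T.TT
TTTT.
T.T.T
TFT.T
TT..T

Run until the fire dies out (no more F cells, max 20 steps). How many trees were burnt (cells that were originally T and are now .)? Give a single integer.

Answer: 18

Derivation:
Step 1: +3 fires, +1 burnt (F count now 3)
Step 2: +3 fires, +3 burnt (F count now 3)
Step 3: +2 fires, +3 burnt (F count now 2)
Step 4: +2 fires, +2 burnt (F count now 2)
Step 5: +2 fires, +2 burnt (F count now 2)
Step 6: +3 fires, +2 burnt (F count now 3)
Step 7: +3 fires, +3 burnt (F count now 3)
Step 8: +0 fires, +3 burnt (F count now 0)
Fire out after step 8
Initially T: 21, now '.': 27
Total burnt (originally-T cells now '.'): 18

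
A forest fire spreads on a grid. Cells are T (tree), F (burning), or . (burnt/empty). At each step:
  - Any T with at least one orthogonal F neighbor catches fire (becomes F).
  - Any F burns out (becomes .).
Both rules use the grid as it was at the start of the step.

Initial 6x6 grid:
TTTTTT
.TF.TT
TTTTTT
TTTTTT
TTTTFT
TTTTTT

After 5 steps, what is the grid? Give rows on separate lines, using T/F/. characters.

Step 1: 7 trees catch fire, 2 burn out
  TTFTTT
  .F..TT
  TTFTTT
  TTTTFT
  TTTF.F
  TTTTFT
Step 2: 11 trees catch fire, 7 burn out
  TF.FTT
  ....TT
  TF.FFT
  TTFF.F
  TTF...
  TTTF.F
Step 3: 8 trees catch fire, 11 burn out
  F...FT
  ....FT
  F....F
  TF....
  TF....
  TTF...
Step 4: 5 trees catch fire, 8 burn out
  .....F
  .....F
  ......
  F.....
  F.....
  TF....
Step 5: 1 trees catch fire, 5 burn out
  ......
  ......
  ......
  ......
  ......
  F.....

......
......
......
......
......
F.....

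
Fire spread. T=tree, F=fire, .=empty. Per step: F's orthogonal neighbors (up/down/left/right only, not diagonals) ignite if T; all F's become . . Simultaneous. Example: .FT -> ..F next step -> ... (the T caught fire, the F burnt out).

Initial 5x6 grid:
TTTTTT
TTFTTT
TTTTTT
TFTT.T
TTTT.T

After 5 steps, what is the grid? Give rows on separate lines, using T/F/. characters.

Step 1: 8 trees catch fire, 2 burn out
  TTFTTT
  TF.FTT
  TFFTTT
  F.FT.T
  TFTT.T
Step 2: 9 trees catch fire, 8 burn out
  TF.FTT
  F...FT
  F..FTT
  ...F.T
  F.FT.T
Step 3: 5 trees catch fire, 9 burn out
  F...FT
  .....F
  ....FT
  .....T
  ...F.T
Step 4: 2 trees catch fire, 5 burn out
  .....F
  ......
  .....F
  .....T
  .....T
Step 5: 1 trees catch fire, 2 burn out
  ......
  ......
  ......
  .....F
  .....T

......
......
......
.....F
.....T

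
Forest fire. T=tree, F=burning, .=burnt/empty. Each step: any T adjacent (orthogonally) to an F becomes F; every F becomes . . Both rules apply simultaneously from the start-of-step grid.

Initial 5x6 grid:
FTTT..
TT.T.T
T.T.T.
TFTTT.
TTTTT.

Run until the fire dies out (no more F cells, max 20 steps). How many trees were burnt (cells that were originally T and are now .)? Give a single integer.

Step 1: +5 fires, +2 burnt (F count now 5)
Step 2: +7 fires, +5 burnt (F count now 7)
Step 3: +3 fires, +7 burnt (F count now 3)
Step 4: +3 fires, +3 burnt (F count now 3)
Step 5: +0 fires, +3 burnt (F count now 0)
Fire out after step 5
Initially T: 19, now '.': 29
Total burnt (originally-T cells now '.'): 18

Answer: 18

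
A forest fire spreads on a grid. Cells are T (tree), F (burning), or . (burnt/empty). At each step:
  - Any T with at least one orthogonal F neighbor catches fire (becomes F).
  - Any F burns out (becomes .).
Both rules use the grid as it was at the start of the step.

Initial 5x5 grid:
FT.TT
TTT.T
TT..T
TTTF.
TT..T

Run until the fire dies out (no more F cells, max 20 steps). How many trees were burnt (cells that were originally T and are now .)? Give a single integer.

Answer: 11

Derivation:
Step 1: +3 fires, +2 burnt (F count now 3)
Step 2: +3 fires, +3 burnt (F count now 3)
Step 3: +4 fires, +3 burnt (F count now 4)
Step 4: +1 fires, +4 burnt (F count now 1)
Step 5: +0 fires, +1 burnt (F count now 0)
Fire out after step 5
Initially T: 16, now '.': 20
Total burnt (originally-T cells now '.'): 11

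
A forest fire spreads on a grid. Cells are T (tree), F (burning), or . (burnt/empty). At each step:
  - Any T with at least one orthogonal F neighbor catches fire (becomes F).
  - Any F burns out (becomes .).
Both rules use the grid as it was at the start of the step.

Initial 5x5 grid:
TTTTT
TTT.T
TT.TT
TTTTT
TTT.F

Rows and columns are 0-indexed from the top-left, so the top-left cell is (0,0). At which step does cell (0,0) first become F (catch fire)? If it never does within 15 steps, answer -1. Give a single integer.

Step 1: cell (0,0)='T' (+1 fires, +1 burnt)
Step 2: cell (0,0)='T' (+2 fires, +1 burnt)
Step 3: cell (0,0)='T' (+3 fires, +2 burnt)
Step 4: cell (0,0)='T' (+3 fires, +3 burnt)
Step 5: cell (0,0)='T' (+4 fires, +3 burnt)
Step 6: cell (0,0)='T' (+4 fires, +4 burnt)
Step 7: cell (0,0)='T' (+3 fires, +4 burnt)
Step 8: cell (0,0)='F' (+1 fires, +3 burnt)
  -> target ignites at step 8
Step 9: cell (0,0)='.' (+0 fires, +1 burnt)
  fire out at step 9

8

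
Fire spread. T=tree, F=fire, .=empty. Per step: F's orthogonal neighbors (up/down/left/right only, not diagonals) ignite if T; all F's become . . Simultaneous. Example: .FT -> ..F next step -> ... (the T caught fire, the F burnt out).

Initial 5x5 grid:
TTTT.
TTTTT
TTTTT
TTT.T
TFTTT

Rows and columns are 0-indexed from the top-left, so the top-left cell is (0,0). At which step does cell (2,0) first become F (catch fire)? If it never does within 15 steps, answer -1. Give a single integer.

Step 1: cell (2,0)='T' (+3 fires, +1 burnt)
Step 2: cell (2,0)='T' (+4 fires, +3 burnt)
Step 3: cell (2,0)='F' (+4 fires, +4 burnt)
  -> target ignites at step 3
Step 4: cell (2,0)='.' (+5 fires, +4 burnt)
Step 5: cell (2,0)='.' (+4 fires, +5 burnt)
Step 6: cell (2,0)='.' (+2 fires, +4 burnt)
Step 7: cell (2,0)='.' (+0 fires, +2 burnt)
  fire out at step 7

3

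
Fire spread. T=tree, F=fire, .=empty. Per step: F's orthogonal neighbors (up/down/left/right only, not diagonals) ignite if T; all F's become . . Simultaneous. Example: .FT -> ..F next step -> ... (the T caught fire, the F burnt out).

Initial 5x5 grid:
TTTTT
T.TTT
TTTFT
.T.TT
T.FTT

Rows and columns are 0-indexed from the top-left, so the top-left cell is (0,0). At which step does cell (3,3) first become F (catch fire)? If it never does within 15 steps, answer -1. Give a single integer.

Step 1: cell (3,3)='F' (+5 fires, +2 burnt)
  -> target ignites at step 1
Step 2: cell (3,3)='.' (+6 fires, +5 burnt)
Step 3: cell (3,3)='.' (+4 fires, +6 burnt)
Step 4: cell (3,3)='.' (+2 fires, +4 burnt)
Step 5: cell (3,3)='.' (+1 fires, +2 burnt)
Step 6: cell (3,3)='.' (+0 fires, +1 burnt)
  fire out at step 6

1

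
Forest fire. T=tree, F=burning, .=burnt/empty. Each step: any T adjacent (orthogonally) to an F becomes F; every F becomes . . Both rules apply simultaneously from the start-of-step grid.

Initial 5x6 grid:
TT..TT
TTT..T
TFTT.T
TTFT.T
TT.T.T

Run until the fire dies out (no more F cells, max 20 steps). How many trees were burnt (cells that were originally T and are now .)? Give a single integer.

Step 1: +5 fires, +2 burnt (F count now 5)
Step 2: +7 fires, +5 burnt (F count now 7)
Step 3: +2 fires, +7 burnt (F count now 2)
Step 4: +0 fires, +2 burnt (F count now 0)
Fire out after step 4
Initially T: 20, now '.': 24
Total burnt (originally-T cells now '.'): 14

Answer: 14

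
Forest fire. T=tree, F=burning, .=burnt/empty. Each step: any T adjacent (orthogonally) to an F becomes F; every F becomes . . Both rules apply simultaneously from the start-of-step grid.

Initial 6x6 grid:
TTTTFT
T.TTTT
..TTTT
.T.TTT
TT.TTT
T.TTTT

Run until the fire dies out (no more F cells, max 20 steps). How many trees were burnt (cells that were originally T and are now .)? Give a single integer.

Step 1: +3 fires, +1 burnt (F count now 3)
Step 2: +4 fires, +3 burnt (F count now 4)
Step 3: +5 fires, +4 burnt (F count now 5)
Step 4: +5 fires, +5 burnt (F count now 5)
Step 5: +4 fires, +5 burnt (F count now 4)
Step 6: +2 fires, +4 burnt (F count now 2)
Step 7: +1 fires, +2 burnt (F count now 1)
Step 8: +0 fires, +1 burnt (F count now 0)
Fire out after step 8
Initially T: 28, now '.': 32
Total burnt (originally-T cells now '.'): 24

Answer: 24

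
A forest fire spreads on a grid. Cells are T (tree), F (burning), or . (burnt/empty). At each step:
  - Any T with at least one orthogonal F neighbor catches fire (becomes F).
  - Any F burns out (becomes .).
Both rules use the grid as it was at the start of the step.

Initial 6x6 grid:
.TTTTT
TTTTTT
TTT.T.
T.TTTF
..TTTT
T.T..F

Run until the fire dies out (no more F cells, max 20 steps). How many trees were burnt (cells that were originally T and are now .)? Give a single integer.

Step 1: +2 fires, +2 burnt (F count now 2)
Step 2: +3 fires, +2 burnt (F count now 3)
Step 3: +3 fires, +3 burnt (F count now 3)
Step 4: +5 fires, +3 burnt (F count now 5)
Step 5: +5 fires, +5 burnt (F count now 5)
Step 6: +3 fires, +5 burnt (F count now 3)
Step 7: +3 fires, +3 burnt (F count now 3)
Step 8: +0 fires, +3 burnt (F count now 0)
Fire out after step 8
Initially T: 25, now '.': 35
Total burnt (originally-T cells now '.'): 24

Answer: 24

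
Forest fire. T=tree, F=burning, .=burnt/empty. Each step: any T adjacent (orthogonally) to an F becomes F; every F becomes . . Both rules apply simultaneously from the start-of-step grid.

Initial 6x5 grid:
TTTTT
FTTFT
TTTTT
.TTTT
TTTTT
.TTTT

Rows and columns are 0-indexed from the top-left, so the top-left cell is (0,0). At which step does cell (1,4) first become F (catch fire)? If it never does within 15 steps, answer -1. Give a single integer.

Step 1: cell (1,4)='F' (+7 fires, +2 burnt)
  -> target ignites at step 1
Step 2: cell (1,4)='.' (+7 fires, +7 burnt)
Step 3: cell (1,4)='.' (+4 fires, +7 burnt)
Step 4: cell (1,4)='.' (+4 fires, +4 burnt)
Step 5: cell (1,4)='.' (+4 fires, +4 burnt)
Step 6: cell (1,4)='.' (+0 fires, +4 burnt)
  fire out at step 6

1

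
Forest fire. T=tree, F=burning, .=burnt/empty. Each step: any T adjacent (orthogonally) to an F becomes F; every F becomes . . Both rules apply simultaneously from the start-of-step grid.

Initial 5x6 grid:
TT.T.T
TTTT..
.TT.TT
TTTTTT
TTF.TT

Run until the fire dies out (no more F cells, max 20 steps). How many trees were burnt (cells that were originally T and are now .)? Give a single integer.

Step 1: +2 fires, +1 burnt (F count now 2)
Step 2: +4 fires, +2 burnt (F count now 4)
Step 3: +4 fires, +4 burnt (F count now 4)
Step 4: +5 fires, +4 burnt (F count now 5)
Step 5: +5 fires, +5 burnt (F count now 5)
Step 6: +1 fires, +5 burnt (F count now 1)
Step 7: +0 fires, +1 burnt (F count now 0)
Fire out after step 7
Initially T: 22, now '.': 29
Total burnt (originally-T cells now '.'): 21

Answer: 21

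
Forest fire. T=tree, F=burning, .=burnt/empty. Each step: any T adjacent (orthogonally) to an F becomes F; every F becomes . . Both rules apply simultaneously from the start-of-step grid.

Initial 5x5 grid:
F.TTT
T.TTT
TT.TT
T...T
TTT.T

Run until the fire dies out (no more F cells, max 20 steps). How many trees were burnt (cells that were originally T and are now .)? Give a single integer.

Answer: 7

Derivation:
Step 1: +1 fires, +1 burnt (F count now 1)
Step 2: +1 fires, +1 burnt (F count now 1)
Step 3: +2 fires, +1 burnt (F count now 2)
Step 4: +1 fires, +2 burnt (F count now 1)
Step 5: +1 fires, +1 burnt (F count now 1)
Step 6: +1 fires, +1 burnt (F count now 1)
Step 7: +0 fires, +1 burnt (F count now 0)
Fire out after step 7
Initially T: 17, now '.': 15
Total burnt (originally-T cells now '.'): 7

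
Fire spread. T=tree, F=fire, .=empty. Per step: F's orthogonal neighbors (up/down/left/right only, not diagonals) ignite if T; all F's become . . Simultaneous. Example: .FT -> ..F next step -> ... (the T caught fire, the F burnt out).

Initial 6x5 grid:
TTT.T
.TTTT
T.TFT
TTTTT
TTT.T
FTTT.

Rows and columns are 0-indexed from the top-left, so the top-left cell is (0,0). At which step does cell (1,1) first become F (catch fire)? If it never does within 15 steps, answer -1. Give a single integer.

Step 1: cell (1,1)='T' (+6 fires, +2 burnt)
Step 2: cell (1,1)='T' (+7 fires, +6 burnt)
Step 3: cell (1,1)='F' (+8 fires, +7 burnt)
  -> target ignites at step 3
Step 4: cell (1,1)='.' (+1 fires, +8 burnt)
Step 5: cell (1,1)='.' (+1 fires, +1 burnt)
Step 6: cell (1,1)='.' (+0 fires, +1 burnt)
  fire out at step 6

3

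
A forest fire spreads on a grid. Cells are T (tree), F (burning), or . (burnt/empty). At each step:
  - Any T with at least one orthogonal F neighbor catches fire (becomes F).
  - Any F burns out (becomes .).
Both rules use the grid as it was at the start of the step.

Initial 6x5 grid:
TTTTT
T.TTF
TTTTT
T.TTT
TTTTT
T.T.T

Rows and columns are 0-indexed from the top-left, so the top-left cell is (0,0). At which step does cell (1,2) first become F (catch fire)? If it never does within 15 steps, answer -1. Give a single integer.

Step 1: cell (1,2)='T' (+3 fires, +1 burnt)
Step 2: cell (1,2)='F' (+4 fires, +3 burnt)
  -> target ignites at step 2
Step 3: cell (1,2)='.' (+4 fires, +4 burnt)
Step 4: cell (1,2)='.' (+5 fires, +4 burnt)
Step 5: cell (1,2)='.' (+3 fires, +5 burnt)
Step 6: cell (1,2)='.' (+4 fires, +3 burnt)
Step 7: cell (1,2)='.' (+1 fires, +4 burnt)
Step 8: cell (1,2)='.' (+1 fires, +1 burnt)
Step 9: cell (1,2)='.' (+0 fires, +1 burnt)
  fire out at step 9

2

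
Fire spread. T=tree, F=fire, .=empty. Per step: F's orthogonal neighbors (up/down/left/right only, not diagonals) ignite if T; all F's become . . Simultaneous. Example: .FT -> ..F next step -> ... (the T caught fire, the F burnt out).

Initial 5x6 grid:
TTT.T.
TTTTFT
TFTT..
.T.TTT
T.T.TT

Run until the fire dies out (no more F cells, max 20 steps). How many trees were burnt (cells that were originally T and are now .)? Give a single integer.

Step 1: +7 fires, +2 burnt (F count now 7)
Step 2: +4 fires, +7 burnt (F count now 4)
Step 3: +3 fires, +4 burnt (F count now 3)
Step 4: +1 fires, +3 burnt (F count now 1)
Step 5: +2 fires, +1 burnt (F count now 2)
Step 6: +1 fires, +2 burnt (F count now 1)
Step 7: +0 fires, +1 burnt (F count now 0)
Fire out after step 7
Initially T: 20, now '.': 28
Total burnt (originally-T cells now '.'): 18

Answer: 18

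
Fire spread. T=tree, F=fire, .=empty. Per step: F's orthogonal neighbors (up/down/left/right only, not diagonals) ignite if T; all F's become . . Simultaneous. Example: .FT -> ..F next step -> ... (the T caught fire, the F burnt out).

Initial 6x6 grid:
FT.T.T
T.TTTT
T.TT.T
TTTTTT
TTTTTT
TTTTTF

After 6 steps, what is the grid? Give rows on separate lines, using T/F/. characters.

Step 1: 4 trees catch fire, 2 burn out
  .F.T.T
  F.TTTT
  T.TT.T
  TTTTTT
  TTTTTF
  TTTTF.
Step 2: 4 trees catch fire, 4 burn out
  ...T.T
  ..TTTT
  F.TT.T
  TTTTTF
  TTTTF.
  TTTF..
Step 3: 5 trees catch fire, 4 burn out
  ...T.T
  ..TTTT
  ..TT.F
  FTTTF.
  TTTF..
  TTF...
Step 4: 6 trees catch fire, 5 burn out
  ...T.T
  ..TTTF
  ..TT..
  .FTF..
  FTF...
  TF....
Step 5: 6 trees catch fire, 6 burn out
  ...T.F
  ..TTF.
  ..TF..
  ..F...
  .F....
  F.....
Step 6: 2 trees catch fire, 6 burn out
  ...T..
  ..TF..
  ..F...
  ......
  ......
  ......

...T..
..TF..
..F...
......
......
......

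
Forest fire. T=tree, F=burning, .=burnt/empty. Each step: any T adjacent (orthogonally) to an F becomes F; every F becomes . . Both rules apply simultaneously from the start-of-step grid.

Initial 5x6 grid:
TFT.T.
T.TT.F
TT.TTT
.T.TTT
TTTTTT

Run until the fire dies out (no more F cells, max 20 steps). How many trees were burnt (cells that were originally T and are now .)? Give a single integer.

Answer: 20

Derivation:
Step 1: +3 fires, +2 burnt (F count now 3)
Step 2: +4 fires, +3 burnt (F count now 4)
Step 3: +5 fires, +4 burnt (F count now 5)
Step 4: +3 fires, +5 burnt (F count now 3)
Step 5: +2 fires, +3 burnt (F count now 2)
Step 6: +2 fires, +2 burnt (F count now 2)
Step 7: +1 fires, +2 burnt (F count now 1)
Step 8: +0 fires, +1 burnt (F count now 0)
Fire out after step 8
Initially T: 21, now '.': 29
Total burnt (originally-T cells now '.'): 20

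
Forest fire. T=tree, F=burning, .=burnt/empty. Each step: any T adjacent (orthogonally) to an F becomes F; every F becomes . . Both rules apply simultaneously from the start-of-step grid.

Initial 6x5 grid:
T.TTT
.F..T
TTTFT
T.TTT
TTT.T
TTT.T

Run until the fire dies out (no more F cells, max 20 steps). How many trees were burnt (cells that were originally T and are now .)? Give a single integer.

Answer: 20

Derivation:
Step 1: +4 fires, +2 burnt (F count now 4)
Step 2: +4 fires, +4 burnt (F count now 4)
Step 3: +4 fires, +4 burnt (F count now 4)
Step 4: +5 fires, +4 burnt (F count now 5)
Step 5: +3 fires, +5 burnt (F count now 3)
Step 6: +0 fires, +3 burnt (F count now 0)
Fire out after step 6
Initially T: 21, now '.': 29
Total burnt (originally-T cells now '.'): 20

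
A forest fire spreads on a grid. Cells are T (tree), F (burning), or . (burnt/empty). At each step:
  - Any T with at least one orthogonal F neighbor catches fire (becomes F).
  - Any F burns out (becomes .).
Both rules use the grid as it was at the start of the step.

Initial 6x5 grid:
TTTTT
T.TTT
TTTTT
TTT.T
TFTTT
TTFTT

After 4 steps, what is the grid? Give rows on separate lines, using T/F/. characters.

Step 1: 5 trees catch fire, 2 burn out
  TTTTT
  T.TTT
  TTTTT
  TFT.T
  F.FTT
  TF.FT
Step 2: 6 trees catch fire, 5 burn out
  TTTTT
  T.TTT
  TFTTT
  F.F.T
  ...FT
  F...F
Step 3: 3 trees catch fire, 6 burn out
  TTTTT
  T.TTT
  F.FTT
  ....T
  ....F
  .....
Step 4: 4 trees catch fire, 3 burn out
  TTTTT
  F.FTT
  ...FT
  ....F
  .....
  .....

TTTTT
F.FTT
...FT
....F
.....
.....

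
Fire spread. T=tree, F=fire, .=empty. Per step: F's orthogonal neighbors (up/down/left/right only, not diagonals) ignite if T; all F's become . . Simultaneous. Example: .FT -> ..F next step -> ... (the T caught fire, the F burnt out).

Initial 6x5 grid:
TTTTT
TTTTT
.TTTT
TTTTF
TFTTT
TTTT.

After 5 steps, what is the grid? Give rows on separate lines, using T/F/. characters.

Step 1: 7 trees catch fire, 2 burn out
  TTTTT
  TTTTT
  .TTTF
  TFTF.
  F.FTF
  TFTT.
Step 2: 8 trees catch fire, 7 burn out
  TTTTT
  TTTTF
  .FTF.
  F.F..
  ...F.
  F.FT.
Step 3: 5 trees catch fire, 8 burn out
  TTTTF
  TFTF.
  ..F..
  .....
  .....
  ...F.
Step 4: 4 trees catch fire, 5 burn out
  TFTF.
  F.F..
  .....
  .....
  .....
  .....
Step 5: 2 trees catch fire, 4 burn out
  F.F..
  .....
  .....
  .....
  .....
  .....

F.F..
.....
.....
.....
.....
.....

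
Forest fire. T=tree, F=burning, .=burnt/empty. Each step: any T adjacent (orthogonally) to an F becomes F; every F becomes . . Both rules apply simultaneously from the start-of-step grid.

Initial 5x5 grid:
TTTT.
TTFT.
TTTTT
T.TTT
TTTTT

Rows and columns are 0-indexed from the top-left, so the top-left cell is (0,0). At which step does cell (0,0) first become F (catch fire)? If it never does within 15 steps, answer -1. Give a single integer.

Step 1: cell (0,0)='T' (+4 fires, +1 burnt)
Step 2: cell (0,0)='T' (+6 fires, +4 burnt)
Step 3: cell (0,0)='F' (+5 fires, +6 burnt)
  -> target ignites at step 3
Step 4: cell (0,0)='.' (+4 fires, +5 burnt)
Step 5: cell (0,0)='.' (+2 fires, +4 burnt)
Step 6: cell (0,0)='.' (+0 fires, +2 burnt)
  fire out at step 6

3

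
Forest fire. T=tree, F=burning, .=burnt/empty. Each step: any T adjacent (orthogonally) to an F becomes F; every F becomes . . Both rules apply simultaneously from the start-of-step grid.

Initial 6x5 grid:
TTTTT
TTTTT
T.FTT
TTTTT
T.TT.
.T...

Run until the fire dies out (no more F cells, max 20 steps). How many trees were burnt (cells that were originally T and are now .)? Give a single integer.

Step 1: +3 fires, +1 burnt (F count now 3)
Step 2: +7 fires, +3 burnt (F count now 7)
Step 3: +7 fires, +7 burnt (F count now 7)
Step 4: +4 fires, +7 burnt (F count now 4)
Step 5: +0 fires, +4 burnt (F count now 0)
Fire out after step 5
Initially T: 22, now '.': 29
Total burnt (originally-T cells now '.'): 21

Answer: 21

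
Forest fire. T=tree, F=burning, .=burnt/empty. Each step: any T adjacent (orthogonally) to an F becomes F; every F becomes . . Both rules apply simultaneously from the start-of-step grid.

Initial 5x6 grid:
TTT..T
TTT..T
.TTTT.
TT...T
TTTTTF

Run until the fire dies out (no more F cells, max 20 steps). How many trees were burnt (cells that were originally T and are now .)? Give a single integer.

Answer: 18

Derivation:
Step 1: +2 fires, +1 burnt (F count now 2)
Step 2: +1 fires, +2 burnt (F count now 1)
Step 3: +1 fires, +1 burnt (F count now 1)
Step 4: +1 fires, +1 burnt (F count now 1)
Step 5: +2 fires, +1 burnt (F count now 2)
Step 6: +2 fires, +2 burnt (F count now 2)
Step 7: +2 fires, +2 burnt (F count now 2)
Step 8: +4 fires, +2 burnt (F count now 4)
Step 9: +3 fires, +4 burnt (F count now 3)
Step 10: +0 fires, +3 burnt (F count now 0)
Fire out after step 10
Initially T: 20, now '.': 28
Total burnt (originally-T cells now '.'): 18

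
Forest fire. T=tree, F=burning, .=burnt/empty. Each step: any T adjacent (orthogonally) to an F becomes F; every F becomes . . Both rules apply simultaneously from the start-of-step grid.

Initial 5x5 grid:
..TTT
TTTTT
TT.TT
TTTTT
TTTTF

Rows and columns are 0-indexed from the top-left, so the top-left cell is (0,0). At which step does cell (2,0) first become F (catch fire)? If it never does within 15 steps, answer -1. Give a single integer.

Step 1: cell (2,0)='T' (+2 fires, +1 burnt)
Step 2: cell (2,0)='T' (+3 fires, +2 burnt)
Step 3: cell (2,0)='T' (+4 fires, +3 burnt)
Step 4: cell (2,0)='T' (+4 fires, +4 burnt)
Step 5: cell (2,0)='T' (+4 fires, +4 burnt)
Step 6: cell (2,0)='F' (+3 fires, +4 burnt)
  -> target ignites at step 6
Step 7: cell (2,0)='.' (+1 fires, +3 burnt)
Step 8: cell (2,0)='.' (+0 fires, +1 burnt)
  fire out at step 8

6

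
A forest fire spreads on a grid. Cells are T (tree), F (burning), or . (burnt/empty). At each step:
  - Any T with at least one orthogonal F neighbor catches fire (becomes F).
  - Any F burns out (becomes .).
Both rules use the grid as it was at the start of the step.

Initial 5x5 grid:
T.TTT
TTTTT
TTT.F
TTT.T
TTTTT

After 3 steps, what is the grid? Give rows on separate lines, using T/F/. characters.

Step 1: 2 trees catch fire, 1 burn out
  T.TTT
  TTTTF
  TTT..
  TTT.F
  TTTTT
Step 2: 3 trees catch fire, 2 burn out
  T.TTF
  TTTF.
  TTT..
  TTT..
  TTTTF
Step 3: 3 trees catch fire, 3 burn out
  T.TF.
  TTF..
  TTT..
  TTT..
  TTTF.

T.TF.
TTF..
TTT..
TTT..
TTTF.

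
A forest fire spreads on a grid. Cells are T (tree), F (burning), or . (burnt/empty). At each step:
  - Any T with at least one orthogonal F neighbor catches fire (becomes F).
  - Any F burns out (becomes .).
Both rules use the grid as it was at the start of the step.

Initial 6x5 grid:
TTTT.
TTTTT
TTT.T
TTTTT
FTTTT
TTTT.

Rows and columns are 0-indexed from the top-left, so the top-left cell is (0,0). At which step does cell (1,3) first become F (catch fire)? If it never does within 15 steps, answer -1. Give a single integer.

Step 1: cell (1,3)='T' (+3 fires, +1 burnt)
Step 2: cell (1,3)='T' (+4 fires, +3 burnt)
Step 3: cell (1,3)='T' (+5 fires, +4 burnt)
Step 4: cell (1,3)='T' (+6 fires, +5 burnt)
Step 5: cell (1,3)='T' (+3 fires, +6 burnt)
Step 6: cell (1,3)='F' (+3 fires, +3 burnt)
  -> target ignites at step 6
Step 7: cell (1,3)='.' (+2 fires, +3 burnt)
Step 8: cell (1,3)='.' (+0 fires, +2 burnt)
  fire out at step 8

6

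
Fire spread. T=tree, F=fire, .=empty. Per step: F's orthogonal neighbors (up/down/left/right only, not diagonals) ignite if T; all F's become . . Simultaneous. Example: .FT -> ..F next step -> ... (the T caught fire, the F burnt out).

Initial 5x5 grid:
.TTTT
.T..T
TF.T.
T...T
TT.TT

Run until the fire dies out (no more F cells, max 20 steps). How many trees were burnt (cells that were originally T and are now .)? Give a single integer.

Answer: 10

Derivation:
Step 1: +2 fires, +1 burnt (F count now 2)
Step 2: +2 fires, +2 burnt (F count now 2)
Step 3: +2 fires, +2 burnt (F count now 2)
Step 4: +2 fires, +2 burnt (F count now 2)
Step 5: +1 fires, +2 burnt (F count now 1)
Step 6: +1 fires, +1 burnt (F count now 1)
Step 7: +0 fires, +1 burnt (F count now 0)
Fire out after step 7
Initially T: 14, now '.': 21
Total burnt (originally-T cells now '.'): 10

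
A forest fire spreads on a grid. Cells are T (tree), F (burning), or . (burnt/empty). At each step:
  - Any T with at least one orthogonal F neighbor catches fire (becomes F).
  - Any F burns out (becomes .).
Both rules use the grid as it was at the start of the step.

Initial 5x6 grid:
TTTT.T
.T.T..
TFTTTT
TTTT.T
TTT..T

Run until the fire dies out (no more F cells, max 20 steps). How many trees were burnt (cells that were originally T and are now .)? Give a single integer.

Step 1: +4 fires, +1 burnt (F count now 4)
Step 2: +5 fires, +4 burnt (F count now 5)
Step 3: +7 fires, +5 burnt (F count now 7)
Step 4: +2 fires, +7 burnt (F count now 2)
Step 5: +1 fires, +2 burnt (F count now 1)
Step 6: +1 fires, +1 burnt (F count now 1)
Step 7: +0 fires, +1 burnt (F count now 0)
Fire out after step 7
Initially T: 21, now '.': 29
Total burnt (originally-T cells now '.'): 20

Answer: 20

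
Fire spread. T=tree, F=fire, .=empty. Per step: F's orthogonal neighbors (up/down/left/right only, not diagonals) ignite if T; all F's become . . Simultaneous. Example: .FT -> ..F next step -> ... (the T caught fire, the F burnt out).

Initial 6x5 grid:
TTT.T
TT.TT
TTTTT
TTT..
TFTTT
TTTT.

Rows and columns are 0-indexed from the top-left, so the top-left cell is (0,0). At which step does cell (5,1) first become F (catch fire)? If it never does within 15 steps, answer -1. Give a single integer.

Step 1: cell (5,1)='F' (+4 fires, +1 burnt)
  -> target ignites at step 1
Step 2: cell (5,1)='.' (+6 fires, +4 burnt)
Step 3: cell (5,1)='.' (+5 fires, +6 burnt)
Step 4: cell (5,1)='.' (+3 fires, +5 burnt)
Step 5: cell (5,1)='.' (+4 fires, +3 burnt)
Step 6: cell (5,1)='.' (+1 fires, +4 burnt)
Step 7: cell (5,1)='.' (+1 fires, +1 burnt)
Step 8: cell (5,1)='.' (+0 fires, +1 burnt)
  fire out at step 8

1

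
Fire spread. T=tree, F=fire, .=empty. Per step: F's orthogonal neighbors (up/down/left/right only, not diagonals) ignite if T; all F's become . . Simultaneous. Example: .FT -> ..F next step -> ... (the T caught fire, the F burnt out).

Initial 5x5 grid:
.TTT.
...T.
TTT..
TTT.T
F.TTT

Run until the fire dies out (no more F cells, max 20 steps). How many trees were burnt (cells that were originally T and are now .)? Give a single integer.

Step 1: +1 fires, +1 burnt (F count now 1)
Step 2: +2 fires, +1 burnt (F count now 2)
Step 3: +2 fires, +2 burnt (F count now 2)
Step 4: +2 fires, +2 burnt (F count now 2)
Step 5: +1 fires, +2 burnt (F count now 1)
Step 6: +1 fires, +1 burnt (F count now 1)
Step 7: +1 fires, +1 burnt (F count now 1)
Step 8: +0 fires, +1 burnt (F count now 0)
Fire out after step 8
Initially T: 14, now '.': 21
Total burnt (originally-T cells now '.'): 10

Answer: 10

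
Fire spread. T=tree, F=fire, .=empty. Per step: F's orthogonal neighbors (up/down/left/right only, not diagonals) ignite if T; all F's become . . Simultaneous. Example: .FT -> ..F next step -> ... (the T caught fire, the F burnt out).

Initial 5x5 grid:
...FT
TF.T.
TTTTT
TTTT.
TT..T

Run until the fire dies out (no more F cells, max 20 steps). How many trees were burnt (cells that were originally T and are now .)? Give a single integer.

Step 1: +4 fires, +2 burnt (F count now 4)
Step 2: +4 fires, +4 burnt (F count now 4)
Step 3: +5 fires, +4 burnt (F count now 5)
Step 4: +1 fires, +5 burnt (F count now 1)
Step 5: +0 fires, +1 burnt (F count now 0)
Fire out after step 5
Initially T: 15, now '.': 24
Total burnt (originally-T cells now '.'): 14

Answer: 14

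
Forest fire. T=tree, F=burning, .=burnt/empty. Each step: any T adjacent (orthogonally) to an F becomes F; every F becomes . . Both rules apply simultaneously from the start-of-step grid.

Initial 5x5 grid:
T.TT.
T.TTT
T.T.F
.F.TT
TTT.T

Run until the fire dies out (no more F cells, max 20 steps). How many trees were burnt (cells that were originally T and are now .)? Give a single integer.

Answer: 12

Derivation:
Step 1: +3 fires, +2 burnt (F count now 3)
Step 2: +5 fires, +3 burnt (F count now 5)
Step 3: +2 fires, +5 burnt (F count now 2)
Step 4: +2 fires, +2 burnt (F count now 2)
Step 5: +0 fires, +2 burnt (F count now 0)
Fire out after step 5
Initially T: 15, now '.': 22
Total burnt (originally-T cells now '.'): 12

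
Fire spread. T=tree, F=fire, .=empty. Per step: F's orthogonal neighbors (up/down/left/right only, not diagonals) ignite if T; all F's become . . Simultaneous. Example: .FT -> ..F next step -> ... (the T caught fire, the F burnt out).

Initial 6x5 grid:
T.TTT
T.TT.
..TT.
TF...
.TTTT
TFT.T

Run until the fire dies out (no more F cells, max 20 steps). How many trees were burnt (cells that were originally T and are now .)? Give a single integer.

Answer: 8

Derivation:
Step 1: +4 fires, +2 burnt (F count now 4)
Step 2: +1 fires, +4 burnt (F count now 1)
Step 3: +1 fires, +1 burnt (F count now 1)
Step 4: +1 fires, +1 burnt (F count now 1)
Step 5: +1 fires, +1 burnt (F count now 1)
Step 6: +0 fires, +1 burnt (F count now 0)
Fire out after step 6
Initially T: 17, now '.': 21
Total burnt (originally-T cells now '.'): 8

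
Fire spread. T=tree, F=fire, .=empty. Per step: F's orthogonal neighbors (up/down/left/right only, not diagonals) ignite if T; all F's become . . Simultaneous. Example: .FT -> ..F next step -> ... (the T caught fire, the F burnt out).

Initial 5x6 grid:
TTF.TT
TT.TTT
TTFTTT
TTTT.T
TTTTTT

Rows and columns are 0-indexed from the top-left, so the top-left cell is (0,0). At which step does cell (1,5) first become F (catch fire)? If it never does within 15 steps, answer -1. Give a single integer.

Step 1: cell (1,5)='T' (+4 fires, +2 burnt)
Step 2: cell (1,5)='T' (+8 fires, +4 burnt)
Step 3: cell (1,5)='T' (+6 fires, +8 burnt)
Step 4: cell (1,5)='F' (+5 fires, +6 burnt)
  -> target ignites at step 4
Step 5: cell (1,5)='.' (+2 fires, +5 burnt)
Step 6: cell (1,5)='.' (+0 fires, +2 burnt)
  fire out at step 6

4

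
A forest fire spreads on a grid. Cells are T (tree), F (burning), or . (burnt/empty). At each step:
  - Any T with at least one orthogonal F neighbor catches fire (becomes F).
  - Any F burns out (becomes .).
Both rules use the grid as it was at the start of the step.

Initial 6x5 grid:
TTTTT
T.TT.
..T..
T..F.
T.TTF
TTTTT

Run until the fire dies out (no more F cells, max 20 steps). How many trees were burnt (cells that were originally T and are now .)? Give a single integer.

Step 1: +2 fires, +2 burnt (F count now 2)
Step 2: +2 fires, +2 burnt (F count now 2)
Step 3: +1 fires, +2 burnt (F count now 1)
Step 4: +1 fires, +1 burnt (F count now 1)
Step 5: +1 fires, +1 burnt (F count now 1)
Step 6: +1 fires, +1 burnt (F count now 1)
Step 7: +1 fires, +1 burnt (F count now 1)
Step 8: +0 fires, +1 burnt (F count now 0)
Fire out after step 8
Initially T: 18, now '.': 21
Total burnt (originally-T cells now '.'): 9

Answer: 9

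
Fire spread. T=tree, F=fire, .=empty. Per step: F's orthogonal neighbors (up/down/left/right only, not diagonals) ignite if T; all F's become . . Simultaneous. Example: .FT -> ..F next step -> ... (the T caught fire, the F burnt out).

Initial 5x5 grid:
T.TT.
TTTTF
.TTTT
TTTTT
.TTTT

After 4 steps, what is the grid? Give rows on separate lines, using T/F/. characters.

Step 1: 2 trees catch fire, 1 burn out
  T.TT.
  TTTF.
  .TTTF
  TTTTT
  .TTTT
Step 2: 4 trees catch fire, 2 burn out
  T.TF.
  TTF..
  .TTF.
  TTTTF
  .TTTT
Step 3: 5 trees catch fire, 4 burn out
  T.F..
  TF...
  .TF..
  TTTF.
  .TTTF
Step 4: 4 trees catch fire, 5 burn out
  T....
  F....
  .F...
  TTF..
  .TTF.

T....
F....
.F...
TTF..
.TTF.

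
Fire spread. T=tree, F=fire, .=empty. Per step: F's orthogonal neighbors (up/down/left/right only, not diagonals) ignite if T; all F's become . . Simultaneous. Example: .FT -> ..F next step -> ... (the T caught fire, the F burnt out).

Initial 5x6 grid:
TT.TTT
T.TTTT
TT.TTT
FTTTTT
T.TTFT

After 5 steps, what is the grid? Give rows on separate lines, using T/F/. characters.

Step 1: 6 trees catch fire, 2 burn out
  TT.TTT
  T.TTTT
  FT.TTT
  .FTTFT
  F.TF.F
Step 2: 7 trees catch fire, 6 burn out
  TT.TTT
  F.TTTT
  .F.TFT
  ..FF.F
  ..F...
Step 3: 4 trees catch fire, 7 burn out
  FT.TTT
  ..TTFT
  ...F.F
  ......
  ......
Step 4: 4 trees catch fire, 4 burn out
  .F.TFT
  ..TF.F
  ......
  ......
  ......
Step 5: 3 trees catch fire, 4 burn out
  ...F.F
  ..F...
  ......
  ......
  ......

...F.F
..F...
......
......
......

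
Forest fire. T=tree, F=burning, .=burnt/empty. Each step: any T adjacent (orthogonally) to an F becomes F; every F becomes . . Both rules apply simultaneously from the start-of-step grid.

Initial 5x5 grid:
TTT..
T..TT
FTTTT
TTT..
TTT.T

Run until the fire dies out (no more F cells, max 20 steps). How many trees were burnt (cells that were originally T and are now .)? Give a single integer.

Step 1: +3 fires, +1 burnt (F count now 3)
Step 2: +4 fires, +3 burnt (F count now 4)
Step 3: +4 fires, +4 burnt (F count now 4)
Step 4: +4 fires, +4 burnt (F count now 4)
Step 5: +1 fires, +4 burnt (F count now 1)
Step 6: +0 fires, +1 burnt (F count now 0)
Fire out after step 6
Initially T: 17, now '.': 24
Total burnt (originally-T cells now '.'): 16

Answer: 16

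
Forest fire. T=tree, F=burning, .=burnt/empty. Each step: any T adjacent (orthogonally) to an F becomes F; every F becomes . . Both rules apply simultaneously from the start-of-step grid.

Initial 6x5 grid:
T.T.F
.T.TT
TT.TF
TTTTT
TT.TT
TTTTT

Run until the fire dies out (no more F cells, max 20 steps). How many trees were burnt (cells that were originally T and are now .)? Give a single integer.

Answer: 20

Derivation:
Step 1: +3 fires, +2 burnt (F count now 3)
Step 2: +3 fires, +3 burnt (F count now 3)
Step 3: +3 fires, +3 burnt (F count now 3)
Step 4: +2 fires, +3 burnt (F count now 2)
Step 5: +4 fires, +2 burnt (F count now 4)
Step 6: +4 fires, +4 burnt (F count now 4)
Step 7: +1 fires, +4 burnt (F count now 1)
Step 8: +0 fires, +1 burnt (F count now 0)
Fire out after step 8
Initially T: 22, now '.': 28
Total burnt (originally-T cells now '.'): 20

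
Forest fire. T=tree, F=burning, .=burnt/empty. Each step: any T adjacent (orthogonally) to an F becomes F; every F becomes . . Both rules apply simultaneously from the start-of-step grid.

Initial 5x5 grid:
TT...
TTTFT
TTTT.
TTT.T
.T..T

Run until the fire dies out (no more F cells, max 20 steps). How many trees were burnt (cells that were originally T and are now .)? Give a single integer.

Answer: 14

Derivation:
Step 1: +3 fires, +1 burnt (F count now 3)
Step 2: +2 fires, +3 burnt (F count now 2)
Step 3: +4 fires, +2 burnt (F count now 4)
Step 4: +3 fires, +4 burnt (F count now 3)
Step 5: +2 fires, +3 burnt (F count now 2)
Step 6: +0 fires, +2 burnt (F count now 0)
Fire out after step 6
Initially T: 16, now '.': 23
Total burnt (originally-T cells now '.'): 14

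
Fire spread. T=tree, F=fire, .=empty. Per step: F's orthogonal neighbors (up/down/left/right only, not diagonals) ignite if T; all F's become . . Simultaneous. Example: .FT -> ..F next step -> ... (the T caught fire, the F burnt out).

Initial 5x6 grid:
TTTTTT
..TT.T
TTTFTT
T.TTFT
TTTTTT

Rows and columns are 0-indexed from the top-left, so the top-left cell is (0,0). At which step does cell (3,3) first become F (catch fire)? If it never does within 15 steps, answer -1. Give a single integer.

Step 1: cell (3,3)='F' (+6 fires, +2 burnt)
  -> target ignites at step 1
Step 2: cell (3,3)='.' (+7 fires, +6 burnt)
Step 3: cell (3,3)='.' (+5 fires, +7 burnt)
Step 4: cell (3,3)='.' (+4 fires, +5 burnt)
Step 5: cell (3,3)='.' (+2 fires, +4 burnt)
Step 6: cell (3,3)='.' (+0 fires, +2 burnt)
  fire out at step 6

1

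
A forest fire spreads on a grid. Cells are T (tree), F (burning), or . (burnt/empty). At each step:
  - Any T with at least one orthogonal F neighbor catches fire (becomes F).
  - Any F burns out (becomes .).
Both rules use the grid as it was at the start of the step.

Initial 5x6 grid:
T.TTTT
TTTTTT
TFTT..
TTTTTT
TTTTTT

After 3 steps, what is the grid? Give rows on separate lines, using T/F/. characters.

Step 1: 4 trees catch fire, 1 burn out
  T.TTTT
  TFTTTT
  F.FT..
  TFTTTT
  TTTTTT
Step 2: 6 trees catch fire, 4 burn out
  T.TTTT
  F.FTTT
  ...F..
  F.FTTT
  TFTTTT
Step 3: 6 trees catch fire, 6 burn out
  F.FTTT
  ...FTT
  ......
  ...FTT
  F.FTTT

F.FTTT
...FTT
......
...FTT
F.FTTT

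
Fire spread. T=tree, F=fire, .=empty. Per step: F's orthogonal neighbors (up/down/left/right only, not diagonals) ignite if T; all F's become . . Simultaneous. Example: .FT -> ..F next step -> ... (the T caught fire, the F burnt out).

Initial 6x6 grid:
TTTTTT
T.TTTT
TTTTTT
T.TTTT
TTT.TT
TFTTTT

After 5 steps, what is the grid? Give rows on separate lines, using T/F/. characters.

Step 1: 3 trees catch fire, 1 burn out
  TTTTTT
  T.TTTT
  TTTTTT
  T.TTTT
  TFT.TT
  F.FTTT
Step 2: 3 trees catch fire, 3 burn out
  TTTTTT
  T.TTTT
  TTTTTT
  T.TTTT
  F.F.TT
  ...FTT
Step 3: 3 trees catch fire, 3 burn out
  TTTTTT
  T.TTTT
  TTTTTT
  F.FTTT
  ....TT
  ....FT
Step 4: 5 trees catch fire, 3 burn out
  TTTTTT
  T.TTTT
  FTFTTT
  ...FTT
  ....FT
  .....F
Step 5: 6 trees catch fire, 5 burn out
  TTTTTT
  F.FTTT
  .F.FTT
  ....FT
  .....F
  ......

TTTTTT
F.FTTT
.F.FTT
....FT
.....F
......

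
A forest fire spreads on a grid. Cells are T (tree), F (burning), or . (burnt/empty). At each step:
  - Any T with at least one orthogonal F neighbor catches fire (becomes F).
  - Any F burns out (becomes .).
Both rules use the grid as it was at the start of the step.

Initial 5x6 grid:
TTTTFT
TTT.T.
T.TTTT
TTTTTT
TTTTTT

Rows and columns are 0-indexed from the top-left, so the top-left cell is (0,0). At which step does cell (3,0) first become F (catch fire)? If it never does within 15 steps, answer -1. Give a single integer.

Step 1: cell (3,0)='T' (+3 fires, +1 burnt)
Step 2: cell (3,0)='T' (+2 fires, +3 burnt)
Step 3: cell (3,0)='T' (+5 fires, +2 burnt)
Step 4: cell (3,0)='T' (+6 fires, +5 burnt)
Step 5: cell (3,0)='T' (+4 fires, +6 burnt)
Step 6: cell (3,0)='T' (+3 fires, +4 burnt)
Step 7: cell (3,0)='F' (+2 fires, +3 burnt)
  -> target ignites at step 7
Step 8: cell (3,0)='.' (+1 fires, +2 burnt)
Step 9: cell (3,0)='.' (+0 fires, +1 burnt)
  fire out at step 9

7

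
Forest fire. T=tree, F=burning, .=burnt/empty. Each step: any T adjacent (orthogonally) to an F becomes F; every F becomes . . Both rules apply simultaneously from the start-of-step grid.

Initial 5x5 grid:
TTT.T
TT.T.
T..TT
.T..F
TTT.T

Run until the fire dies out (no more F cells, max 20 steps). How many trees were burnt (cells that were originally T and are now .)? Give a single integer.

Answer: 4

Derivation:
Step 1: +2 fires, +1 burnt (F count now 2)
Step 2: +1 fires, +2 burnt (F count now 1)
Step 3: +1 fires, +1 burnt (F count now 1)
Step 4: +0 fires, +1 burnt (F count now 0)
Fire out after step 4
Initially T: 15, now '.': 14
Total burnt (originally-T cells now '.'): 4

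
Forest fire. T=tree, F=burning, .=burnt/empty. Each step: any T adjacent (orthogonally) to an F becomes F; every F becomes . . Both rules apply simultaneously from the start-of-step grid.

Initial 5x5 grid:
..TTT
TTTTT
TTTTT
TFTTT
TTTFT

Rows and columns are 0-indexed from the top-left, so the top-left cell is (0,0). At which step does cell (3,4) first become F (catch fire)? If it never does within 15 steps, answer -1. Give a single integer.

Step 1: cell (3,4)='T' (+7 fires, +2 burnt)
Step 2: cell (3,4)='F' (+6 fires, +7 burnt)
  -> target ignites at step 2
Step 3: cell (3,4)='.' (+4 fires, +6 burnt)
Step 4: cell (3,4)='.' (+3 fires, +4 burnt)
Step 5: cell (3,4)='.' (+1 fires, +3 burnt)
Step 6: cell (3,4)='.' (+0 fires, +1 burnt)
  fire out at step 6

2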